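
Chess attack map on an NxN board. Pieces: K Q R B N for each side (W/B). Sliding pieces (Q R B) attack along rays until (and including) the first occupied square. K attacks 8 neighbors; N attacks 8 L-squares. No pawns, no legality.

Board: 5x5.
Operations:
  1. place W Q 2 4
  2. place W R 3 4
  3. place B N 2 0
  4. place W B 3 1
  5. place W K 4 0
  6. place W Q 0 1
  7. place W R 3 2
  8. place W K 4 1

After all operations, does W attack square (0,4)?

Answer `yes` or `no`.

Op 1: place WQ@(2,4)
Op 2: place WR@(3,4)
Op 3: place BN@(2,0)
Op 4: place WB@(3,1)
Op 5: place WK@(4,0)
Op 6: place WQ@(0,1)
Op 7: place WR@(3,2)
Op 8: place WK@(4,1)
Per-piece attacks for W:
  WQ@(0,1): attacks (0,2) (0,3) (0,4) (0,0) (1,1) (2,1) (3,1) (1,2) (2,3) (3,4) (1,0) [ray(1,0) blocked at (3,1); ray(1,1) blocked at (3,4)]
  WQ@(2,4): attacks (2,3) (2,2) (2,1) (2,0) (3,4) (1,4) (0,4) (3,3) (4,2) (1,3) (0,2) [ray(0,-1) blocked at (2,0); ray(1,0) blocked at (3,4)]
  WB@(3,1): attacks (4,2) (4,0) (2,2) (1,3) (0,4) (2,0) [ray(1,-1) blocked at (4,0); ray(-1,-1) blocked at (2,0)]
  WR@(3,2): attacks (3,3) (3,4) (3,1) (4,2) (2,2) (1,2) (0,2) [ray(0,1) blocked at (3,4); ray(0,-1) blocked at (3,1)]
  WR@(3,4): attacks (3,3) (3,2) (4,4) (2,4) [ray(0,-1) blocked at (3,2); ray(-1,0) blocked at (2,4)]
  WK@(4,0): attacks (4,1) (3,0) (3,1)
  WK@(4,1): attacks (4,2) (4,0) (3,1) (3,2) (3,0)
W attacks (0,4): yes

Answer: yes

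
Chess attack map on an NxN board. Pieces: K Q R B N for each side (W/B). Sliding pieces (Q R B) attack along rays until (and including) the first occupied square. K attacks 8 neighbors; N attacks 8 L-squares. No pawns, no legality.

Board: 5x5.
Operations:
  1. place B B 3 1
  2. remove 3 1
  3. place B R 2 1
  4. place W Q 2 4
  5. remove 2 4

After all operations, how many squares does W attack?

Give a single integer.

Answer: 0

Derivation:
Op 1: place BB@(3,1)
Op 2: remove (3,1)
Op 3: place BR@(2,1)
Op 4: place WQ@(2,4)
Op 5: remove (2,4)
Per-piece attacks for W:
Union (0 distinct): (none)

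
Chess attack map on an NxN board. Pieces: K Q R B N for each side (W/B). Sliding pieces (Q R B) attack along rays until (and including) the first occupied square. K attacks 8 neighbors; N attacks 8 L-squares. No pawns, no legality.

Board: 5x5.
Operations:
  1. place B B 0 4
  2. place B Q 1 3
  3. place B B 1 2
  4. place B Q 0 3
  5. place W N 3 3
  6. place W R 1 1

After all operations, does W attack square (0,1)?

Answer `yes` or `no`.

Op 1: place BB@(0,4)
Op 2: place BQ@(1,3)
Op 3: place BB@(1,2)
Op 4: place BQ@(0,3)
Op 5: place WN@(3,3)
Op 6: place WR@(1,1)
Per-piece attacks for W:
  WR@(1,1): attacks (1,2) (1,0) (2,1) (3,1) (4,1) (0,1) [ray(0,1) blocked at (1,2)]
  WN@(3,3): attacks (1,4) (4,1) (2,1) (1,2)
W attacks (0,1): yes

Answer: yes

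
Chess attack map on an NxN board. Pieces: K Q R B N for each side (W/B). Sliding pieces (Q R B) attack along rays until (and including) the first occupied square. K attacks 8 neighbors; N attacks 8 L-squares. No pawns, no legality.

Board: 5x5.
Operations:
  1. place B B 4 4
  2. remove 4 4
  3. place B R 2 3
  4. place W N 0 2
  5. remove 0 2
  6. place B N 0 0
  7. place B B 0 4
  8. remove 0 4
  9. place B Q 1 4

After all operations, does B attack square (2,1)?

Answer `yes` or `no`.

Op 1: place BB@(4,4)
Op 2: remove (4,4)
Op 3: place BR@(2,3)
Op 4: place WN@(0,2)
Op 5: remove (0,2)
Op 6: place BN@(0,0)
Op 7: place BB@(0,4)
Op 8: remove (0,4)
Op 9: place BQ@(1,4)
Per-piece attacks for B:
  BN@(0,0): attacks (1,2) (2,1)
  BQ@(1,4): attacks (1,3) (1,2) (1,1) (1,0) (2,4) (3,4) (4,4) (0,4) (2,3) (0,3) [ray(1,-1) blocked at (2,3)]
  BR@(2,3): attacks (2,4) (2,2) (2,1) (2,0) (3,3) (4,3) (1,3) (0,3)
B attacks (2,1): yes

Answer: yes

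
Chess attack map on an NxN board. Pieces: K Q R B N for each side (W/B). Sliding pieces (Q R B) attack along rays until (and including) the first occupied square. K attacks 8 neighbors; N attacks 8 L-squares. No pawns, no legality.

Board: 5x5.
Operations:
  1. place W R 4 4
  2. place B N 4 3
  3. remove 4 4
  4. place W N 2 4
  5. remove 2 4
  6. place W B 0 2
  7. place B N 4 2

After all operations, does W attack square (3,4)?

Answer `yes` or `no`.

Answer: no

Derivation:
Op 1: place WR@(4,4)
Op 2: place BN@(4,3)
Op 3: remove (4,4)
Op 4: place WN@(2,4)
Op 5: remove (2,4)
Op 6: place WB@(0,2)
Op 7: place BN@(4,2)
Per-piece attacks for W:
  WB@(0,2): attacks (1,3) (2,4) (1,1) (2,0)
W attacks (3,4): no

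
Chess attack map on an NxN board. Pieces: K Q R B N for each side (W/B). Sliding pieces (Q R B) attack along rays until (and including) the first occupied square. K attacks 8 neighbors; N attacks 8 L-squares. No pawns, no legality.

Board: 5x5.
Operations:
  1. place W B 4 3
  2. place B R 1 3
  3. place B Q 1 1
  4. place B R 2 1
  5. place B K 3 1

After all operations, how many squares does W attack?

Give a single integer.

Op 1: place WB@(4,3)
Op 2: place BR@(1,3)
Op 3: place BQ@(1,1)
Op 4: place BR@(2,1)
Op 5: place BK@(3,1)
Per-piece attacks for W:
  WB@(4,3): attacks (3,4) (3,2) (2,1) [ray(-1,-1) blocked at (2,1)]
Union (3 distinct): (2,1) (3,2) (3,4)

Answer: 3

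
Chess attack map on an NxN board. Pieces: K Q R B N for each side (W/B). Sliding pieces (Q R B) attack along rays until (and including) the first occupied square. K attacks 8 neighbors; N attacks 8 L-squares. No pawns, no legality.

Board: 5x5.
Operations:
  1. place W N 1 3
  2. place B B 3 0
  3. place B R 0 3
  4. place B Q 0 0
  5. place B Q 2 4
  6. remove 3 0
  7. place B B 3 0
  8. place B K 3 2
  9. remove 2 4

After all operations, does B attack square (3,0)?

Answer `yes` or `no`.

Op 1: place WN@(1,3)
Op 2: place BB@(3,0)
Op 3: place BR@(0,3)
Op 4: place BQ@(0,0)
Op 5: place BQ@(2,4)
Op 6: remove (3,0)
Op 7: place BB@(3,0)
Op 8: place BK@(3,2)
Op 9: remove (2,4)
Per-piece attacks for B:
  BQ@(0,0): attacks (0,1) (0,2) (0,3) (1,0) (2,0) (3,0) (1,1) (2,2) (3,3) (4,4) [ray(0,1) blocked at (0,3); ray(1,0) blocked at (3,0)]
  BR@(0,3): attacks (0,4) (0,2) (0,1) (0,0) (1,3) [ray(0,-1) blocked at (0,0); ray(1,0) blocked at (1,3)]
  BB@(3,0): attacks (4,1) (2,1) (1,2) (0,3) [ray(-1,1) blocked at (0,3)]
  BK@(3,2): attacks (3,3) (3,1) (4,2) (2,2) (4,3) (4,1) (2,3) (2,1)
B attacks (3,0): yes

Answer: yes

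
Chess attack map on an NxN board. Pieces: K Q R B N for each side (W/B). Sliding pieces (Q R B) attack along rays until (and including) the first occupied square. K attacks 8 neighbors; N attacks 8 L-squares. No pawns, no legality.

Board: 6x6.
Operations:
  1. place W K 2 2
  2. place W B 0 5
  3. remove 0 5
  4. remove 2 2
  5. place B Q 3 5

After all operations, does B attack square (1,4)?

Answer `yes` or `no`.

Op 1: place WK@(2,2)
Op 2: place WB@(0,5)
Op 3: remove (0,5)
Op 4: remove (2,2)
Op 5: place BQ@(3,5)
Per-piece attacks for B:
  BQ@(3,5): attacks (3,4) (3,3) (3,2) (3,1) (3,0) (4,5) (5,5) (2,5) (1,5) (0,5) (4,4) (5,3) (2,4) (1,3) (0,2)
B attacks (1,4): no

Answer: no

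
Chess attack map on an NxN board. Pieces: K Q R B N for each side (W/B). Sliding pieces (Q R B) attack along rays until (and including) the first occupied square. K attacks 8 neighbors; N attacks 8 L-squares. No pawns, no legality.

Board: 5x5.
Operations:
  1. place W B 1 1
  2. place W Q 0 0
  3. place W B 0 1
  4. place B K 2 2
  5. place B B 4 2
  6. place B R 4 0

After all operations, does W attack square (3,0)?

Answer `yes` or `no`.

Op 1: place WB@(1,1)
Op 2: place WQ@(0,0)
Op 3: place WB@(0,1)
Op 4: place BK@(2,2)
Op 5: place BB@(4,2)
Op 6: place BR@(4,0)
Per-piece attacks for W:
  WQ@(0,0): attacks (0,1) (1,0) (2,0) (3,0) (4,0) (1,1) [ray(0,1) blocked at (0,1); ray(1,0) blocked at (4,0); ray(1,1) blocked at (1,1)]
  WB@(0,1): attacks (1,2) (2,3) (3,4) (1,0)
  WB@(1,1): attacks (2,2) (2,0) (0,2) (0,0) [ray(1,1) blocked at (2,2); ray(-1,-1) blocked at (0,0)]
W attacks (3,0): yes

Answer: yes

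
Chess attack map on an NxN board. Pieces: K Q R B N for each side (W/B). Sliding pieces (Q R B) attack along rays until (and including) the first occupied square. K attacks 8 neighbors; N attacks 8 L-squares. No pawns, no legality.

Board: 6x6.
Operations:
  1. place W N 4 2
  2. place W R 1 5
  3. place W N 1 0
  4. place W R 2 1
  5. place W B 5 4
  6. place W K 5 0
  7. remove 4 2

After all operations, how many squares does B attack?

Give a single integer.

Op 1: place WN@(4,2)
Op 2: place WR@(1,5)
Op 3: place WN@(1,0)
Op 4: place WR@(2,1)
Op 5: place WB@(5,4)
Op 6: place WK@(5,0)
Op 7: remove (4,2)
Per-piece attacks for B:
Union (0 distinct): (none)

Answer: 0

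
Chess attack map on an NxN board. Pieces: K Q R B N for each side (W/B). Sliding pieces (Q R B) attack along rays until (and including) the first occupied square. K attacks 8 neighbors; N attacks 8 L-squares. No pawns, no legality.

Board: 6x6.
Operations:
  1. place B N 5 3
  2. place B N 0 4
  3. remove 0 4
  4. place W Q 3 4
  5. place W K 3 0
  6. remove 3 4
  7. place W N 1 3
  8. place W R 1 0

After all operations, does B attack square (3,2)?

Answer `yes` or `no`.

Op 1: place BN@(5,3)
Op 2: place BN@(0,4)
Op 3: remove (0,4)
Op 4: place WQ@(3,4)
Op 5: place WK@(3,0)
Op 6: remove (3,4)
Op 7: place WN@(1,3)
Op 8: place WR@(1,0)
Per-piece attacks for B:
  BN@(5,3): attacks (4,5) (3,4) (4,1) (3,2)
B attacks (3,2): yes

Answer: yes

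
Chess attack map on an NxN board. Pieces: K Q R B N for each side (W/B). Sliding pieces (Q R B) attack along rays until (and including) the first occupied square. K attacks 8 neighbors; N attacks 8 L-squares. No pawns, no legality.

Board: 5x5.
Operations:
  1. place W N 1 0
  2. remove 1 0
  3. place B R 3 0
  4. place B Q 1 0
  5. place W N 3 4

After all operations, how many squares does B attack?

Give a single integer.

Answer: 16

Derivation:
Op 1: place WN@(1,0)
Op 2: remove (1,0)
Op 3: place BR@(3,0)
Op 4: place BQ@(1,0)
Op 5: place WN@(3,4)
Per-piece attacks for B:
  BQ@(1,0): attacks (1,1) (1,2) (1,3) (1,4) (2,0) (3,0) (0,0) (2,1) (3,2) (4,3) (0,1) [ray(1,0) blocked at (3,0)]
  BR@(3,0): attacks (3,1) (3,2) (3,3) (3,4) (4,0) (2,0) (1,0) [ray(0,1) blocked at (3,4); ray(-1,0) blocked at (1,0)]
Union (16 distinct): (0,0) (0,1) (1,0) (1,1) (1,2) (1,3) (1,4) (2,0) (2,1) (3,0) (3,1) (3,2) (3,3) (3,4) (4,0) (4,3)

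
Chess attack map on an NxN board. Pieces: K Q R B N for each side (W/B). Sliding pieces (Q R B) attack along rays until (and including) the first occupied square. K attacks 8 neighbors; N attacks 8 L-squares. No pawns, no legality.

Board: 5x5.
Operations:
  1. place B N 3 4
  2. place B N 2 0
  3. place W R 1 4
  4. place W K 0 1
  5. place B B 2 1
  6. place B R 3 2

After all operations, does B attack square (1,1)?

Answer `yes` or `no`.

Answer: no

Derivation:
Op 1: place BN@(3,4)
Op 2: place BN@(2,0)
Op 3: place WR@(1,4)
Op 4: place WK@(0,1)
Op 5: place BB@(2,1)
Op 6: place BR@(3,2)
Per-piece attacks for B:
  BN@(2,0): attacks (3,2) (4,1) (1,2) (0,1)
  BB@(2,1): attacks (3,2) (3,0) (1,2) (0,3) (1,0) [ray(1,1) blocked at (3,2)]
  BR@(3,2): attacks (3,3) (3,4) (3,1) (3,0) (4,2) (2,2) (1,2) (0,2) [ray(0,1) blocked at (3,4)]
  BN@(3,4): attacks (4,2) (2,2) (1,3)
B attacks (1,1): no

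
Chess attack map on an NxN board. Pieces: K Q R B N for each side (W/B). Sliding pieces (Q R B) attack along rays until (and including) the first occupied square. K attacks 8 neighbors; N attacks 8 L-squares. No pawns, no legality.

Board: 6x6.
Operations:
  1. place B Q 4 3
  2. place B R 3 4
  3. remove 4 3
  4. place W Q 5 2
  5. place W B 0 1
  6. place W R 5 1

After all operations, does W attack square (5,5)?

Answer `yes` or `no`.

Answer: yes

Derivation:
Op 1: place BQ@(4,3)
Op 2: place BR@(3,4)
Op 3: remove (4,3)
Op 4: place WQ@(5,2)
Op 5: place WB@(0,1)
Op 6: place WR@(5,1)
Per-piece attacks for W:
  WB@(0,1): attacks (1,2) (2,3) (3,4) (1,0) [ray(1,1) blocked at (3,4)]
  WR@(5,1): attacks (5,2) (5,0) (4,1) (3,1) (2,1) (1,1) (0,1) [ray(0,1) blocked at (5,2); ray(-1,0) blocked at (0,1)]
  WQ@(5,2): attacks (5,3) (5,4) (5,5) (5,1) (4,2) (3,2) (2,2) (1,2) (0,2) (4,3) (3,4) (4,1) (3,0) [ray(0,-1) blocked at (5,1); ray(-1,1) blocked at (3,4)]
W attacks (5,5): yes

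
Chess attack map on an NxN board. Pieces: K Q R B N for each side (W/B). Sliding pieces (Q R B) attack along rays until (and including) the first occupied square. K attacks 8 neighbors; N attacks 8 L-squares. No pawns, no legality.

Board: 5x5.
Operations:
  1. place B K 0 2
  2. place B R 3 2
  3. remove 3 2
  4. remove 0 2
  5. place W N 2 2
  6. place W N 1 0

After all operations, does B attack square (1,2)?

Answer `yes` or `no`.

Op 1: place BK@(0,2)
Op 2: place BR@(3,2)
Op 3: remove (3,2)
Op 4: remove (0,2)
Op 5: place WN@(2,2)
Op 6: place WN@(1,0)
Per-piece attacks for B:
B attacks (1,2): no

Answer: no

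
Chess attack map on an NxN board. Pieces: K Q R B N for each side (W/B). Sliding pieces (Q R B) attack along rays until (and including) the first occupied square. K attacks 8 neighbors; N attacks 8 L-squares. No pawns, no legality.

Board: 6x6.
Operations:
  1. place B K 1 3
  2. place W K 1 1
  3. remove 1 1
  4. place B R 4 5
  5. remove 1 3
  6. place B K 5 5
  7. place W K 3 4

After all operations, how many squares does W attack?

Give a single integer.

Answer: 8

Derivation:
Op 1: place BK@(1,3)
Op 2: place WK@(1,1)
Op 3: remove (1,1)
Op 4: place BR@(4,5)
Op 5: remove (1,3)
Op 6: place BK@(5,5)
Op 7: place WK@(3,4)
Per-piece attacks for W:
  WK@(3,4): attacks (3,5) (3,3) (4,4) (2,4) (4,5) (4,3) (2,5) (2,3)
Union (8 distinct): (2,3) (2,4) (2,5) (3,3) (3,5) (4,3) (4,4) (4,5)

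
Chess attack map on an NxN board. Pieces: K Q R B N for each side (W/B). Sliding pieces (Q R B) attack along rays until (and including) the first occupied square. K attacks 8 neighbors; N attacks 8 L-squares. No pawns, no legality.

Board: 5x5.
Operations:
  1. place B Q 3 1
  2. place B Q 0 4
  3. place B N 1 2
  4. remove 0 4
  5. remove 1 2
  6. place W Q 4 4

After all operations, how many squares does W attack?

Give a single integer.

Answer: 12

Derivation:
Op 1: place BQ@(3,1)
Op 2: place BQ@(0,4)
Op 3: place BN@(1,2)
Op 4: remove (0,4)
Op 5: remove (1,2)
Op 6: place WQ@(4,4)
Per-piece attacks for W:
  WQ@(4,4): attacks (4,3) (4,2) (4,1) (4,0) (3,4) (2,4) (1,4) (0,4) (3,3) (2,2) (1,1) (0,0)
Union (12 distinct): (0,0) (0,4) (1,1) (1,4) (2,2) (2,4) (3,3) (3,4) (4,0) (4,1) (4,2) (4,3)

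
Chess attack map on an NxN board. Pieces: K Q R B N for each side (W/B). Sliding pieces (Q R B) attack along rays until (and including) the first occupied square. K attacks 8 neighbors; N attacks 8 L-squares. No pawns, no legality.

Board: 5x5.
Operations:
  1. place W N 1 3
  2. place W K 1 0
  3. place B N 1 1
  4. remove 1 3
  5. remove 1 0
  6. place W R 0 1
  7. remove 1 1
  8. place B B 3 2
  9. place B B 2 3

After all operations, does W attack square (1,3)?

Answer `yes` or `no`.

Answer: no

Derivation:
Op 1: place WN@(1,3)
Op 2: place WK@(1,0)
Op 3: place BN@(1,1)
Op 4: remove (1,3)
Op 5: remove (1,0)
Op 6: place WR@(0,1)
Op 7: remove (1,1)
Op 8: place BB@(3,2)
Op 9: place BB@(2,3)
Per-piece attacks for W:
  WR@(0,1): attacks (0,2) (0,3) (0,4) (0,0) (1,1) (2,1) (3,1) (4,1)
W attacks (1,3): no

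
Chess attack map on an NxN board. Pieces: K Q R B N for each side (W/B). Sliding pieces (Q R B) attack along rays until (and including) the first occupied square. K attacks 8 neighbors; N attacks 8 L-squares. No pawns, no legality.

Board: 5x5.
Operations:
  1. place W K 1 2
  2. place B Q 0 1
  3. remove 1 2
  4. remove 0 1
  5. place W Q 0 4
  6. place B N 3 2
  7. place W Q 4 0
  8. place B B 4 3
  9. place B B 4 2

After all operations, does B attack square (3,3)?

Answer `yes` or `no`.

Answer: yes

Derivation:
Op 1: place WK@(1,2)
Op 2: place BQ@(0,1)
Op 3: remove (1,2)
Op 4: remove (0,1)
Op 5: place WQ@(0,4)
Op 6: place BN@(3,2)
Op 7: place WQ@(4,0)
Op 8: place BB@(4,3)
Op 9: place BB@(4,2)
Per-piece attacks for B:
  BN@(3,2): attacks (4,4) (2,4) (1,3) (4,0) (2,0) (1,1)
  BB@(4,2): attacks (3,3) (2,4) (3,1) (2,0)
  BB@(4,3): attacks (3,4) (3,2) [ray(-1,-1) blocked at (3,2)]
B attacks (3,3): yes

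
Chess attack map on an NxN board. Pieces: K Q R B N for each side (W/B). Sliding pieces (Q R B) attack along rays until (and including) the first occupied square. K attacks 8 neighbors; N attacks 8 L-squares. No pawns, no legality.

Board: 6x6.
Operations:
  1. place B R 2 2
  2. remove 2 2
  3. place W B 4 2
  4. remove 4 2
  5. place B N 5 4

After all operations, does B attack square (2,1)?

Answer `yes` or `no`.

Op 1: place BR@(2,2)
Op 2: remove (2,2)
Op 3: place WB@(4,2)
Op 4: remove (4,2)
Op 5: place BN@(5,4)
Per-piece attacks for B:
  BN@(5,4): attacks (3,5) (4,2) (3,3)
B attacks (2,1): no

Answer: no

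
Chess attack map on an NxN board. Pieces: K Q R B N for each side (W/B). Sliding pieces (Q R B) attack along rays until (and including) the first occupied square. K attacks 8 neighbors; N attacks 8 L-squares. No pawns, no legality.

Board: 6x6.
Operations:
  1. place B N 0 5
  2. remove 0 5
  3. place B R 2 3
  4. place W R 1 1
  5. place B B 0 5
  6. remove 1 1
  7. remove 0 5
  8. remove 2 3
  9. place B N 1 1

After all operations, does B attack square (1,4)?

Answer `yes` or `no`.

Answer: no

Derivation:
Op 1: place BN@(0,5)
Op 2: remove (0,5)
Op 3: place BR@(2,3)
Op 4: place WR@(1,1)
Op 5: place BB@(0,5)
Op 6: remove (1,1)
Op 7: remove (0,5)
Op 8: remove (2,3)
Op 9: place BN@(1,1)
Per-piece attacks for B:
  BN@(1,1): attacks (2,3) (3,2) (0,3) (3,0)
B attacks (1,4): no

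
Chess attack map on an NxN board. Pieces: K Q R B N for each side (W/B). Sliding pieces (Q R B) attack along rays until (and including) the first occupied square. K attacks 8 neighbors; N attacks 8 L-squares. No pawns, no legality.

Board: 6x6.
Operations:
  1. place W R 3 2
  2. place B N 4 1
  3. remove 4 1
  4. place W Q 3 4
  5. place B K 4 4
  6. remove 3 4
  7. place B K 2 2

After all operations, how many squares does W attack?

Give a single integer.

Op 1: place WR@(3,2)
Op 2: place BN@(4,1)
Op 3: remove (4,1)
Op 4: place WQ@(3,4)
Op 5: place BK@(4,4)
Op 6: remove (3,4)
Op 7: place BK@(2,2)
Per-piece attacks for W:
  WR@(3,2): attacks (3,3) (3,4) (3,5) (3,1) (3,0) (4,2) (5,2) (2,2) [ray(-1,0) blocked at (2,2)]
Union (8 distinct): (2,2) (3,0) (3,1) (3,3) (3,4) (3,5) (4,2) (5,2)

Answer: 8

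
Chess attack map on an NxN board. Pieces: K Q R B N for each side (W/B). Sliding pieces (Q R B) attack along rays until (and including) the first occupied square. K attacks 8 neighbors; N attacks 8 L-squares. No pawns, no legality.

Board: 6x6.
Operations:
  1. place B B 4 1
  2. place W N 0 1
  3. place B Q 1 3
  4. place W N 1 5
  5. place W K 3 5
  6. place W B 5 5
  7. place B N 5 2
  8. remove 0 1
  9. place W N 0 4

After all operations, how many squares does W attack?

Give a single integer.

Answer: 12

Derivation:
Op 1: place BB@(4,1)
Op 2: place WN@(0,1)
Op 3: place BQ@(1,3)
Op 4: place WN@(1,5)
Op 5: place WK@(3,5)
Op 6: place WB@(5,5)
Op 7: place BN@(5,2)
Op 8: remove (0,1)
Op 9: place WN@(0,4)
Per-piece attacks for W:
  WN@(0,4): attacks (2,5) (1,2) (2,3)
  WN@(1,5): attacks (2,3) (3,4) (0,3)
  WK@(3,5): attacks (3,4) (4,5) (2,5) (4,4) (2,4)
  WB@(5,5): attacks (4,4) (3,3) (2,2) (1,1) (0,0)
Union (12 distinct): (0,0) (0,3) (1,1) (1,2) (2,2) (2,3) (2,4) (2,5) (3,3) (3,4) (4,4) (4,5)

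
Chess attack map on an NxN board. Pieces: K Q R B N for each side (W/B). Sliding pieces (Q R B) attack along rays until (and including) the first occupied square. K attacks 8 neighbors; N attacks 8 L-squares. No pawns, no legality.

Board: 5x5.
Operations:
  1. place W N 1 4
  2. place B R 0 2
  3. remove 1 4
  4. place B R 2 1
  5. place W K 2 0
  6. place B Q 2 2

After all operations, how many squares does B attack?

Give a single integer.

Op 1: place WN@(1,4)
Op 2: place BR@(0,2)
Op 3: remove (1,4)
Op 4: place BR@(2,1)
Op 5: place WK@(2,0)
Op 6: place BQ@(2,2)
Per-piece attacks for B:
  BR@(0,2): attacks (0,3) (0,4) (0,1) (0,0) (1,2) (2,2) [ray(1,0) blocked at (2,2)]
  BR@(2,1): attacks (2,2) (2,0) (3,1) (4,1) (1,1) (0,1) [ray(0,1) blocked at (2,2); ray(0,-1) blocked at (2,0)]
  BQ@(2,2): attacks (2,3) (2,4) (2,1) (3,2) (4,2) (1,2) (0,2) (3,3) (4,4) (3,1) (4,0) (1,3) (0,4) (1,1) (0,0) [ray(0,-1) blocked at (2,1); ray(-1,0) blocked at (0,2)]
Union (20 distinct): (0,0) (0,1) (0,2) (0,3) (0,4) (1,1) (1,2) (1,3) (2,0) (2,1) (2,2) (2,3) (2,4) (3,1) (3,2) (3,3) (4,0) (4,1) (4,2) (4,4)

Answer: 20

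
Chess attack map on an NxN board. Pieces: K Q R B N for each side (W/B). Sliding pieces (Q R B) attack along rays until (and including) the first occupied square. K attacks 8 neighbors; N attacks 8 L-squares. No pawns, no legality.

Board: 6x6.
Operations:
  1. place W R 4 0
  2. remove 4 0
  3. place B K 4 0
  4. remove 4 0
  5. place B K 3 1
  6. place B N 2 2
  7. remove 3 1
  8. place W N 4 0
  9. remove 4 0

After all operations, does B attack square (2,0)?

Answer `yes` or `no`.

Answer: no

Derivation:
Op 1: place WR@(4,0)
Op 2: remove (4,0)
Op 3: place BK@(4,0)
Op 4: remove (4,0)
Op 5: place BK@(3,1)
Op 6: place BN@(2,2)
Op 7: remove (3,1)
Op 8: place WN@(4,0)
Op 9: remove (4,0)
Per-piece attacks for B:
  BN@(2,2): attacks (3,4) (4,3) (1,4) (0,3) (3,0) (4,1) (1,0) (0,1)
B attacks (2,0): no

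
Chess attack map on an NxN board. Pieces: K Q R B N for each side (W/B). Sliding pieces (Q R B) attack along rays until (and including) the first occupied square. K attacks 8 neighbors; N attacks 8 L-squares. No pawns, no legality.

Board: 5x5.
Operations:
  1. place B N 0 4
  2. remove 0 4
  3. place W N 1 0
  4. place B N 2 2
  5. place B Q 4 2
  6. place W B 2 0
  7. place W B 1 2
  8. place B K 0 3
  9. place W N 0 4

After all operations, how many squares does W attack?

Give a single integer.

Op 1: place BN@(0,4)
Op 2: remove (0,4)
Op 3: place WN@(1,0)
Op 4: place BN@(2,2)
Op 5: place BQ@(4,2)
Op 6: place WB@(2,0)
Op 7: place WB@(1,2)
Op 8: place BK@(0,3)
Op 9: place WN@(0,4)
Per-piece attacks for W:
  WN@(0,4): attacks (1,2) (2,3)
  WN@(1,0): attacks (2,2) (3,1) (0,2)
  WB@(1,2): attacks (2,3) (3,4) (2,1) (3,0) (0,3) (0,1) [ray(-1,1) blocked at (0,3)]
  WB@(2,0): attacks (3,1) (4,2) (1,1) (0,2) [ray(1,1) blocked at (4,2)]
Union (12 distinct): (0,1) (0,2) (0,3) (1,1) (1,2) (2,1) (2,2) (2,3) (3,0) (3,1) (3,4) (4,2)

Answer: 12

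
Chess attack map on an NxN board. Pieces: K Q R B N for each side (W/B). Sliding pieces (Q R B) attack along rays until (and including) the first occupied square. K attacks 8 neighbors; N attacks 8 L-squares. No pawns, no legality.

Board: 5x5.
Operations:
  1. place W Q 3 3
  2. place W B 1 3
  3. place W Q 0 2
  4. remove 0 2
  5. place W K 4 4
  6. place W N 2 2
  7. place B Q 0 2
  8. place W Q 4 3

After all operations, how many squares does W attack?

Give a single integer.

Answer: 21

Derivation:
Op 1: place WQ@(3,3)
Op 2: place WB@(1,3)
Op 3: place WQ@(0,2)
Op 4: remove (0,2)
Op 5: place WK@(4,4)
Op 6: place WN@(2,2)
Op 7: place BQ@(0,2)
Op 8: place WQ@(4,3)
Per-piece attacks for W:
  WB@(1,3): attacks (2,4) (2,2) (0,4) (0,2) [ray(1,-1) blocked at (2,2); ray(-1,-1) blocked at (0,2)]
  WN@(2,2): attacks (3,4) (4,3) (1,4) (0,3) (3,0) (4,1) (1,0) (0,1)
  WQ@(3,3): attacks (3,4) (3,2) (3,1) (3,0) (4,3) (2,3) (1,3) (4,4) (4,2) (2,4) (2,2) [ray(1,0) blocked at (4,3); ray(-1,0) blocked at (1,3); ray(1,1) blocked at (4,4); ray(-1,-1) blocked at (2,2)]
  WQ@(4,3): attacks (4,4) (4,2) (4,1) (4,0) (3,3) (3,4) (3,2) (2,1) (1,0) [ray(0,1) blocked at (4,4); ray(-1,0) blocked at (3,3)]
  WK@(4,4): attacks (4,3) (3,4) (3,3)
Union (21 distinct): (0,1) (0,2) (0,3) (0,4) (1,0) (1,3) (1,4) (2,1) (2,2) (2,3) (2,4) (3,0) (3,1) (3,2) (3,3) (3,4) (4,0) (4,1) (4,2) (4,3) (4,4)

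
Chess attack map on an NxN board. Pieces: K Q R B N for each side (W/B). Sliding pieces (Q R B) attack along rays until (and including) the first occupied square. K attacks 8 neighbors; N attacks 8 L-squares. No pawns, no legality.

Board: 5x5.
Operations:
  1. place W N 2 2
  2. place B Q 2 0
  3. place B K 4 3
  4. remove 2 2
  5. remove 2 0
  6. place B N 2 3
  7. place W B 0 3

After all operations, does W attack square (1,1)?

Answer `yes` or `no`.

Answer: no

Derivation:
Op 1: place WN@(2,2)
Op 2: place BQ@(2,0)
Op 3: place BK@(4,3)
Op 4: remove (2,2)
Op 5: remove (2,0)
Op 6: place BN@(2,3)
Op 7: place WB@(0,3)
Per-piece attacks for W:
  WB@(0,3): attacks (1,4) (1,2) (2,1) (3,0)
W attacks (1,1): no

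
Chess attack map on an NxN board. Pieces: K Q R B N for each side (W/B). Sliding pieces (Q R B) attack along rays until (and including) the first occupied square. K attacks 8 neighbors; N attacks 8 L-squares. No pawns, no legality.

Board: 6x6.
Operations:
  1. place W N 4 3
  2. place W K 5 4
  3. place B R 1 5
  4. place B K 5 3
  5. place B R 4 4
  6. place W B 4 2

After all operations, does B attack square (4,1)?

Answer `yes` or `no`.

Answer: no

Derivation:
Op 1: place WN@(4,3)
Op 2: place WK@(5,4)
Op 3: place BR@(1,5)
Op 4: place BK@(5,3)
Op 5: place BR@(4,4)
Op 6: place WB@(4,2)
Per-piece attacks for B:
  BR@(1,5): attacks (1,4) (1,3) (1,2) (1,1) (1,0) (2,5) (3,5) (4,5) (5,5) (0,5)
  BR@(4,4): attacks (4,5) (4,3) (5,4) (3,4) (2,4) (1,4) (0,4) [ray(0,-1) blocked at (4,3); ray(1,0) blocked at (5,4)]
  BK@(5,3): attacks (5,4) (5,2) (4,3) (4,4) (4,2)
B attacks (4,1): no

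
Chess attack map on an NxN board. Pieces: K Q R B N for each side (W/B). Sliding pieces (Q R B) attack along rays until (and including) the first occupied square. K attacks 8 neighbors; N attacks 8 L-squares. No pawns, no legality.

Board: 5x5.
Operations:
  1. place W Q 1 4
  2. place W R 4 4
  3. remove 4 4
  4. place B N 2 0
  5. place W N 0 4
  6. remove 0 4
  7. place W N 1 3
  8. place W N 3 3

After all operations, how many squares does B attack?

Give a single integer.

Answer: 4

Derivation:
Op 1: place WQ@(1,4)
Op 2: place WR@(4,4)
Op 3: remove (4,4)
Op 4: place BN@(2,0)
Op 5: place WN@(0,4)
Op 6: remove (0,4)
Op 7: place WN@(1,3)
Op 8: place WN@(3,3)
Per-piece attacks for B:
  BN@(2,0): attacks (3,2) (4,1) (1,2) (0,1)
Union (4 distinct): (0,1) (1,2) (3,2) (4,1)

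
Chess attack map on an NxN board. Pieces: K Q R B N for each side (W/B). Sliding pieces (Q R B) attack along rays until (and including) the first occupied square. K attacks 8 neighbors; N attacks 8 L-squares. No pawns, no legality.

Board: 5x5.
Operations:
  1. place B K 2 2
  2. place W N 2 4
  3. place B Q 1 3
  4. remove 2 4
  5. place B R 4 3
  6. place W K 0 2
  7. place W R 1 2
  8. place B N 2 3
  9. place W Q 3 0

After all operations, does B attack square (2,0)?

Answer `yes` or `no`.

Answer: no

Derivation:
Op 1: place BK@(2,2)
Op 2: place WN@(2,4)
Op 3: place BQ@(1,3)
Op 4: remove (2,4)
Op 5: place BR@(4,3)
Op 6: place WK@(0,2)
Op 7: place WR@(1,2)
Op 8: place BN@(2,3)
Op 9: place WQ@(3,0)
Per-piece attacks for B:
  BQ@(1,3): attacks (1,4) (1,2) (2,3) (0,3) (2,4) (2,2) (0,4) (0,2) [ray(0,-1) blocked at (1,2); ray(1,0) blocked at (2,3); ray(1,-1) blocked at (2,2); ray(-1,-1) blocked at (0,2)]
  BK@(2,2): attacks (2,3) (2,1) (3,2) (1,2) (3,3) (3,1) (1,3) (1,1)
  BN@(2,3): attacks (4,4) (0,4) (3,1) (4,2) (1,1) (0,2)
  BR@(4,3): attacks (4,4) (4,2) (4,1) (4,0) (3,3) (2,3) [ray(-1,0) blocked at (2,3)]
B attacks (2,0): no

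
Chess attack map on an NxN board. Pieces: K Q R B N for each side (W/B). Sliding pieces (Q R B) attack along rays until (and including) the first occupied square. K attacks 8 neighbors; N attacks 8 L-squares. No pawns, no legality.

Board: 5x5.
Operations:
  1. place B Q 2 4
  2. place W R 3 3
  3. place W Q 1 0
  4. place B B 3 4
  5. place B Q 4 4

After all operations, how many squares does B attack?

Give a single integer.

Answer: 16

Derivation:
Op 1: place BQ@(2,4)
Op 2: place WR@(3,3)
Op 3: place WQ@(1,0)
Op 4: place BB@(3,4)
Op 5: place BQ@(4,4)
Per-piece attacks for B:
  BQ@(2,4): attacks (2,3) (2,2) (2,1) (2,0) (3,4) (1,4) (0,4) (3,3) (1,3) (0,2) [ray(1,0) blocked at (3,4); ray(1,-1) blocked at (3,3)]
  BB@(3,4): attacks (4,3) (2,3) (1,2) (0,1)
  BQ@(4,4): attacks (4,3) (4,2) (4,1) (4,0) (3,4) (3,3) [ray(-1,0) blocked at (3,4); ray(-1,-1) blocked at (3,3)]
Union (16 distinct): (0,1) (0,2) (0,4) (1,2) (1,3) (1,4) (2,0) (2,1) (2,2) (2,3) (3,3) (3,4) (4,0) (4,1) (4,2) (4,3)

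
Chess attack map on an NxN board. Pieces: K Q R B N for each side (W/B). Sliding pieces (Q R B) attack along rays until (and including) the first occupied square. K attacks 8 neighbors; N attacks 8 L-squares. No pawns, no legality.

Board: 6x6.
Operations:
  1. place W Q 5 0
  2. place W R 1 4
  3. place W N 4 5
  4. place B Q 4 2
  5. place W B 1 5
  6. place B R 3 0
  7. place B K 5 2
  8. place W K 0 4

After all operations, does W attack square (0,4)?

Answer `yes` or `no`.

Op 1: place WQ@(5,0)
Op 2: place WR@(1,4)
Op 3: place WN@(4,5)
Op 4: place BQ@(4,2)
Op 5: place WB@(1,5)
Op 6: place BR@(3,0)
Op 7: place BK@(5,2)
Op 8: place WK@(0,4)
Per-piece attacks for W:
  WK@(0,4): attacks (0,5) (0,3) (1,4) (1,5) (1,3)
  WR@(1,4): attacks (1,5) (1,3) (1,2) (1,1) (1,0) (2,4) (3,4) (4,4) (5,4) (0,4) [ray(0,1) blocked at (1,5); ray(-1,0) blocked at (0,4)]
  WB@(1,5): attacks (2,4) (3,3) (4,2) (0,4) [ray(1,-1) blocked at (4,2); ray(-1,-1) blocked at (0,4)]
  WN@(4,5): attacks (5,3) (3,3) (2,4)
  WQ@(5,0): attacks (5,1) (5,2) (4,0) (3,0) (4,1) (3,2) (2,3) (1,4) [ray(0,1) blocked at (5,2); ray(-1,0) blocked at (3,0); ray(-1,1) blocked at (1,4)]
W attacks (0,4): yes

Answer: yes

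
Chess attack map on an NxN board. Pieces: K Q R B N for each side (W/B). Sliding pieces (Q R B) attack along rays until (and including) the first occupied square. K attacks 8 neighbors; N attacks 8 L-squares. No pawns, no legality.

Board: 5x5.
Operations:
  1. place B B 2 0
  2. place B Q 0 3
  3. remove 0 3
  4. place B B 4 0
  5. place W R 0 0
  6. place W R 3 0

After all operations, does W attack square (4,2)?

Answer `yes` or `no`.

Op 1: place BB@(2,0)
Op 2: place BQ@(0,3)
Op 3: remove (0,3)
Op 4: place BB@(4,0)
Op 5: place WR@(0,0)
Op 6: place WR@(3,0)
Per-piece attacks for W:
  WR@(0,0): attacks (0,1) (0,2) (0,3) (0,4) (1,0) (2,0) [ray(1,0) blocked at (2,0)]
  WR@(3,0): attacks (3,1) (3,2) (3,3) (3,4) (4,0) (2,0) [ray(1,0) blocked at (4,0); ray(-1,0) blocked at (2,0)]
W attacks (4,2): no

Answer: no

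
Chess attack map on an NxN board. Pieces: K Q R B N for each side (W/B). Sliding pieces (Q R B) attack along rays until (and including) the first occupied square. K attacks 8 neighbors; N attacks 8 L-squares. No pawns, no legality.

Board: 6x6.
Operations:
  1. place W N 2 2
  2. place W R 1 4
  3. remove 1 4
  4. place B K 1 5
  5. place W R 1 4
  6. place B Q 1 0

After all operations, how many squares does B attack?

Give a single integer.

Op 1: place WN@(2,2)
Op 2: place WR@(1,4)
Op 3: remove (1,4)
Op 4: place BK@(1,5)
Op 5: place WR@(1,4)
Op 6: place BQ@(1,0)
Per-piece attacks for B:
  BQ@(1,0): attacks (1,1) (1,2) (1,3) (1,4) (2,0) (3,0) (4,0) (5,0) (0,0) (2,1) (3,2) (4,3) (5,4) (0,1) [ray(0,1) blocked at (1,4)]
  BK@(1,5): attacks (1,4) (2,5) (0,5) (2,4) (0,4)
Union (18 distinct): (0,0) (0,1) (0,4) (0,5) (1,1) (1,2) (1,3) (1,4) (2,0) (2,1) (2,4) (2,5) (3,0) (3,2) (4,0) (4,3) (5,0) (5,4)

Answer: 18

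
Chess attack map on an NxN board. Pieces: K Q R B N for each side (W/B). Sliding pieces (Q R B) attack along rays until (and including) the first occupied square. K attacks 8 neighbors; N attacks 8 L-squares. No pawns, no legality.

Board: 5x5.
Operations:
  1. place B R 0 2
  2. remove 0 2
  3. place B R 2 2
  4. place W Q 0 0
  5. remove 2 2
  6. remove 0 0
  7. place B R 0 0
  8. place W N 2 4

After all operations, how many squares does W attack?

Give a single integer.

Op 1: place BR@(0,2)
Op 2: remove (0,2)
Op 3: place BR@(2,2)
Op 4: place WQ@(0,0)
Op 5: remove (2,2)
Op 6: remove (0,0)
Op 7: place BR@(0,0)
Op 8: place WN@(2,4)
Per-piece attacks for W:
  WN@(2,4): attacks (3,2) (4,3) (1,2) (0,3)
Union (4 distinct): (0,3) (1,2) (3,2) (4,3)

Answer: 4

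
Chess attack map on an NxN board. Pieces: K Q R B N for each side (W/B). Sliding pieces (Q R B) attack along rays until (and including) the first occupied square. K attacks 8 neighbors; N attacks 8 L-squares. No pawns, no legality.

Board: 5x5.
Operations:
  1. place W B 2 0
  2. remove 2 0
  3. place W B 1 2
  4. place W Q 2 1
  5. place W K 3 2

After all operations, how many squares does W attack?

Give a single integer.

Answer: 18

Derivation:
Op 1: place WB@(2,0)
Op 2: remove (2,0)
Op 3: place WB@(1,2)
Op 4: place WQ@(2,1)
Op 5: place WK@(3,2)
Per-piece attacks for W:
  WB@(1,2): attacks (2,3) (3,4) (2,1) (0,3) (0,1) [ray(1,-1) blocked at (2,1)]
  WQ@(2,1): attacks (2,2) (2,3) (2,4) (2,0) (3,1) (4,1) (1,1) (0,1) (3,2) (3,0) (1,2) (1,0) [ray(1,1) blocked at (3,2); ray(-1,1) blocked at (1,2)]
  WK@(3,2): attacks (3,3) (3,1) (4,2) (2,2) (4,3) (4,1) (2,3) (2,1)
Union (18 distinct): (0,1) (0,3) (1,0) (1,1) (1,2) (2,0) (2,1) (2,2) (2,3) (2,4) (3,0) (3,1) (3,2) (3,3) (3,4) (4,1) (4,2) (4,3)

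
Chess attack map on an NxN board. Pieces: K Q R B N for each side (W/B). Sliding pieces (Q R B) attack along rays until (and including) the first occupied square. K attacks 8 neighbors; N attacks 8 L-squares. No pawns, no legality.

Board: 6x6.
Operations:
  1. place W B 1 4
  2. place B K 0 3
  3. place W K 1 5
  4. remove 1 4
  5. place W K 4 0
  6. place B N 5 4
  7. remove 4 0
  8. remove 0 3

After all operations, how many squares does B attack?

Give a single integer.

Answer: 3

Derivation:
Op 1: place WB@(1,4)
Op 2: place BK@(0,3)
Op 3: place WK@(1,5)
Op 4: remove (1,4)
Op 5: place WK@(4,0)
Op 6: place BN@(5,4)
Op 7: remove (4,0)
Op 8: remove (0,3)
Per-piece attacks for B:
  BN@(5,4): attacks (3,5) (4,2) (3,3)
Union (3 distinct): (3,3) (3,5) (4,2)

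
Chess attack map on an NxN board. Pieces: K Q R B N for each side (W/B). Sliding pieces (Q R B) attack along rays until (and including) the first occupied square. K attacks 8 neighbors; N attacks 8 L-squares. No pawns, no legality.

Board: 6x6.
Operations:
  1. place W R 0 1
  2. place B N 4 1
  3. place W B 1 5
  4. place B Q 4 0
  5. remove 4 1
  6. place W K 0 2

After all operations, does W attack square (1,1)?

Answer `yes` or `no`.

Answer: yes

Derivation:
Op 1: place WR@(0,1)
Op 2: place BN@(4,1)
Op 3: place WB@(1,5)
Op 4: place BQ@(4,0)
Op 5: remove (4,1)
Op 6: place WK@(0,2)
Per-piece attacks for W:
  WR@(0,1): attacks (0,2) (0,0) (1,1) (2,1) (3,1) (4,1) (5,1) [ray(0,1) blocked at (0,2)]
  WK@(0,2): attacks (0,3) (0,1) (1,2) (1,3) (1,1)
  WB@(1,5): attacks (2,4) (3,3) (4,2) (5,1) (0,4)
W attacks (1,1): yes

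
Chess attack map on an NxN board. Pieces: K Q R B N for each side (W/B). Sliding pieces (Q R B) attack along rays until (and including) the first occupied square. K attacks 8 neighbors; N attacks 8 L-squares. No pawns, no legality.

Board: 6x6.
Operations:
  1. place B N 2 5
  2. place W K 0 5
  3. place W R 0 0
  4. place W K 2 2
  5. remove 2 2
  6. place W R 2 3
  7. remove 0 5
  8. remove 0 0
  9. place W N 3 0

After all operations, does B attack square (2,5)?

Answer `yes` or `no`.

Answer: no

Derivation:
Op 1: place BN@(2,5)
Op 2: place WK@(0,5)
Op 3: place WR@(0,0)
Op 4: place WK@(2,2)
Op 5: remove (2,2)
Op 6: place WR@(2,3)
Op 7: remove (0,5)
Op 8: remove (0,0)
Op 9: place WN@(3,0)
Per-piece attacks for B:
  BN@(2,5): attacks (3,3) (4,4) (1,3) (0,4)
B attacks (2,5): no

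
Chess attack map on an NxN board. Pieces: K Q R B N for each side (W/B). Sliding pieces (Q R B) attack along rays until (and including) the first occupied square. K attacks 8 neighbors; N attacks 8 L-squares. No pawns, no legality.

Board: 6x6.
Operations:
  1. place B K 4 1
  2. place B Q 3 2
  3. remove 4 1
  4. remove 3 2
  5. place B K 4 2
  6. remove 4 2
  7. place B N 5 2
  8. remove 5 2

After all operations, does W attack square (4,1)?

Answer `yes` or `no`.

Answer: no

Derivation:
Op 1: place BK@(4,1)
Op 2: place BQ@(3,2)
Op 3: remove (4,1)
Op 4: remove (3,2)
Op 5: place BK@(4,2)
Op 6: remove (4,2)
Op 7: place BN@(5,2)
Op 8: remove (5,2)
Per-piece attacks for W:
W attacks (4,1): no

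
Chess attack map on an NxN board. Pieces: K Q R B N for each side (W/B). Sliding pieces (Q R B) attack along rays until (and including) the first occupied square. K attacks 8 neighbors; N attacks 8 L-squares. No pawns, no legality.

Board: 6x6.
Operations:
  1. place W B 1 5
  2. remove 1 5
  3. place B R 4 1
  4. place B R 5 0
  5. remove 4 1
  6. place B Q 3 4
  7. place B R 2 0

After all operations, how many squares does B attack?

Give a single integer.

Op 1: place WB@(1,5)
Op 2: remove (1,5)
Op 3: place BR@(4,1)
Op 4: place BR@(5,0)
Op 5: remove (4,1)
Op 6: place BQ@(3,4)
Op 7: place BR@(2,0)
Per-piece attacks for B:
  BR@(2,0): attacks (2,1) (2,2) (2,3) (2,4) (2,5) (3,0) (4,0) (5,0) (1,0) (0,0) [ray(1,0) blocked at (5,0)]
  BQ@(3,4): attacks (3,5) (3,3) (3,2) (3,1) (3,0) (4,4) (5,4) (2,4) (1,4) (0,4) (4,5) (4,3) (5,2) (2,5) (2,3) (1,2) (0,1)
  BR@(5,0): attacks (5,1) (5,2) (5,3) (5,4) (5,5) (4,0) (3,0) (2,0) [ray(-1,0) blocked at (2,0)]
Union (27 distinct): (0,0) (0,1) (0,4) (1,0) (1,2) (1,4) (2,0) (2,1) (2,2) (2,3) (2,4) (2,5) (3,0) (3,1) (3,2) (3,3) (3,5) (4,0) (4,3) (4,4) (4,5) (5,0) (5,1) (5,2) (5,3) (5,4) (5,5)

Answer: 27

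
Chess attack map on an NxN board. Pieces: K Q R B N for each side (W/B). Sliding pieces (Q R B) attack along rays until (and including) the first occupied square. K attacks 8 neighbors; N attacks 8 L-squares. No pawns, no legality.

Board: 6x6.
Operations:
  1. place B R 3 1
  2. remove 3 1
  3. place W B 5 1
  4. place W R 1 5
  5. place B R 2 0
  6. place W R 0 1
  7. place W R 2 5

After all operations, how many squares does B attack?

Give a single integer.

Answer: 10

Derivation:
Op 1: place BR@(3,1)
Op 2: remove (3,1)
Op 3: place WB@(5,1)
Op 4: place WR@(1,5)
Op 5: place BR@(2,0)
Op 6: place WR@(0,1)
Op 7: place WR@(2,5)
Per-piece attacks for B:
  BR@(2,0): attacks (2,1) (2,2) (2,3) (2,4) (2,5) (3,0) (4,0) (5,0) (1,0) (0,0) [ray(0,1) blocked at (2,5)]
Union (10 distinct): (0,0) (1,0) (2,1) (2,2) (2,3) (2,4) (2,5) (3,0) (4,0) (5,0)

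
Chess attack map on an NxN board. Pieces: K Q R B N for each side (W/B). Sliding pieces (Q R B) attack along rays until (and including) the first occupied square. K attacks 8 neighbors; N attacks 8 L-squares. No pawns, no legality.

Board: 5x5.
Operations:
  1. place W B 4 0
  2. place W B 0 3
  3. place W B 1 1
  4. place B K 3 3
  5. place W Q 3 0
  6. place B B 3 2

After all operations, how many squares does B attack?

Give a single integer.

Answer: 12

Derivation:
Op 1: place WB@(4,0)
Op 2: place WB@(0,3)
Op 3: place WB@(1,1)
Op 4: place BK@(3,3)
Op 5: place WQ@(3,0)
Op 6: place BB@(3,2)
Per-piece attacks for B:
  BB@(3,2): attacks (4,3) (4,1) (2,3) (1,4) (2,1) (1,0)
  BK@(3,3): attacks (3,4) (3,2) (4,3) (2,3) (4,4) (4,2) (2,4) (2,2)
Union (12 distinct): (1,0) (1,4) (2,1) (2,2) (2,3) (2,4) (3,2) (3,4) (4,1) (4,2) (4,3) (4,4)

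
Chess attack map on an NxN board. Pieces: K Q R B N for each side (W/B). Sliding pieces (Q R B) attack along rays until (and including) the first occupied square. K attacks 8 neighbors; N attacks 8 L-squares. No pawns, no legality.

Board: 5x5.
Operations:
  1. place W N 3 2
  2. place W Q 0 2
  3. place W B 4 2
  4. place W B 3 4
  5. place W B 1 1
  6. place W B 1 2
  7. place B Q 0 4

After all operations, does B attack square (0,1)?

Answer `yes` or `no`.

Answer: no

Derivation:
Op 1: place WN@(3,2)
Op 2: place WQ@(0,2)
Op 3: place WB@(4,2)
Op 4: place WB@(3,4)
Op 5: place WB@(1,1)
Op 6: place WB@(1,2)
Op 7: place BQ@(0,4)
Per-piece attacks for B:
  BQ@(0,4): attacks (0,3) (0,2) (1,4) (2,4) (3,4) (1,3) (2,2) (3,1) (4,0) [ray(0,-1) blocked at (0,2); ray(1,0) blocked at (3,4)]
B attacks (0,1): no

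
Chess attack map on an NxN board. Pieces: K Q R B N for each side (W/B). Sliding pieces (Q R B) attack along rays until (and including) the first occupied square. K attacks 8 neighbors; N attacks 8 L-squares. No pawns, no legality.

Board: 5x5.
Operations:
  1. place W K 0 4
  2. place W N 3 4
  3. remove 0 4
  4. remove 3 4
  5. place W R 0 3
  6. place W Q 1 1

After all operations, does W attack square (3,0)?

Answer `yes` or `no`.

Answer: no

Derivation:
Op 1: place WK@(0,4)
Op 2: place WN@(3,4)
Op 3: remove (0,4)
Op 4: remove (3,4)
Op 5: place WR@(0,3)
Op 6: place WQ@(1,1)
Per-piece attacks for W:
  WR@(0,3): attacks (0,4) (0,2) (0,1) (0,0) (1,3) (2,3) (3,3) (4,3)
  WQ@(1,1): attacks (1,2) (1,3) (1,4) (1,0) (2,1) (3,1) (4,1) (0,1) (2,2) (3,3) (4,4) (2,0) (0,2) (0,0)
W attacks (3,0): no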